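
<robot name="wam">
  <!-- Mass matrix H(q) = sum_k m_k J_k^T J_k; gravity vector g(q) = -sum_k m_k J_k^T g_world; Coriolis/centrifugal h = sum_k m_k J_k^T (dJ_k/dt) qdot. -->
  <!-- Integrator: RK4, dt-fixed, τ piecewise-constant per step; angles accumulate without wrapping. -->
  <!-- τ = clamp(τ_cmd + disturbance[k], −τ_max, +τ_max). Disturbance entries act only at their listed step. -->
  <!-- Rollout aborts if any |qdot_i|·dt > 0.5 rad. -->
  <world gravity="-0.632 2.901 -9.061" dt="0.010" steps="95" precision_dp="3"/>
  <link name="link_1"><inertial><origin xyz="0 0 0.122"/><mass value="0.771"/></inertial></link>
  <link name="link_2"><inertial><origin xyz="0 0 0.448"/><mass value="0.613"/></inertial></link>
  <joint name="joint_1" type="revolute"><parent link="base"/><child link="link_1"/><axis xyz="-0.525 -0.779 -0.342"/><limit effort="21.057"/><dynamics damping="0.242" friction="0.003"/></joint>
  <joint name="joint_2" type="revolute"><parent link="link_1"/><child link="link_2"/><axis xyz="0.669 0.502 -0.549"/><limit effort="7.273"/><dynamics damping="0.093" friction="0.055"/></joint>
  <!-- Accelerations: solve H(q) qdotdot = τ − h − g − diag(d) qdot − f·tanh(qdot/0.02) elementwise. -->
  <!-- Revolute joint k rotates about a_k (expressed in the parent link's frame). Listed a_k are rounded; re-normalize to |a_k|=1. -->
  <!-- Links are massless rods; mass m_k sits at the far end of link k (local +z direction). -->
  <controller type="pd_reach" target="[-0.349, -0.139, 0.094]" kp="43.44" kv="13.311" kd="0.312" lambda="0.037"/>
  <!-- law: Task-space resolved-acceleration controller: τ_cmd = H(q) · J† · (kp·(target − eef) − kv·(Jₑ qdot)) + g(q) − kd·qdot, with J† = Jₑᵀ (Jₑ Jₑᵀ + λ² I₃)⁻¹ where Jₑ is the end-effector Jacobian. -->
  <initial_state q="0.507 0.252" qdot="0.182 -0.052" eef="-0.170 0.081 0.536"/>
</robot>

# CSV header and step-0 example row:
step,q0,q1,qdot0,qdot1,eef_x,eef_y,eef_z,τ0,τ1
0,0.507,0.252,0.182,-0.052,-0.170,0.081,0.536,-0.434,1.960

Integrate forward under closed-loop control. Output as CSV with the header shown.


step,q0,q1,qdot0,qdot1,eef_x,eef_y,eef_z,τ0,τ1
1,0.511,0.255,0.680,0.673,-0.171,0.081,0.535,-0.835,1.646
2,0.520,0.264,0.994,1.120,-0.174,0.081,0.534,-1.127,1.477
3,0.531,0.277,1.193,1.399,-0.177,0.080,0.533,-1.347,1.388
4,0.543,0.292,1.319,1.575,-0.180,0.080,0.532,-1.517,1.345
5,0.557,0.308,1.399,1.688,-0.183,0.078,0.531,-1.654,1.327
6,0.571,0.325,1.450,1.762,-0.187,0.077,0.529,-1.767,1.321
7,0.586,0.343,1.482,1.812,-0.191,0.076,0.528,-1.862,1.321
8,0.601,0.361,1.501,1.848,-0.195,0.074,0.526,-1.943,1.322
9,0.616,0.380,1.511,1.875,-0.199,0.073,0.524,-2.014,1.323
10,0.631,0.399,1.516,1.895,-0.203,0.071,0.522,-2.076,1.322
11,0.646,0.418,1.515,1.911,-0.207,0.070,0.520,-2.131,1.317
12,0.661,0.437,1.512,1.925,-0.212,0.068,0.518,-2.181,1.311
13,0.676,0.456,1.505,1.936,-0.216,0.066,0.516,-2.226,1.301
14,0.691,0.476,1.497,1.945,-0.220,0.064,0.514,-2.267,1.288
15,0.706,0.495,1.487,1.953,-0.225,0.062,0.511,-2.304,1.273
16,0.721,0.515,1.475,1.959,-0.229,0.060,0.509,-2.339,1.256
17,0.736,0.534,1.462,1.965,-0.233,0.058,0.506,-2.370,1.236
18,0.750,0.554,1.448,1.969,-0.238,0.056,0.504,-2.400,1.214
19,0.765,0.574,1.433,1.971,-0.242,0.053,0.501,-2.427,1.190
20,0.779,0.594,1.418,1.973,-0.246,0.051,0.499,-2.453,1.165
21,0.793,0.613,1.402,1.974,-0.251,0.049,0.496,-2.477,1.138
22,0.807,0.633,1.385,1.974,-0.255,0.046,0.493,-2.500,1.110
23,0.821,0.653,1.368,1.972,-0.259,0.043,0.490,-2.522,1.080
24,0.834,0.672,1.350,1.970,-0.263,0.041,0.487,-2.542,1.049
25,0.848,0.692,1.333,1.967,-0.268,0.038,0.484,-2.561,1.018
26,0.861,0.712,1.314,1.962,-0.272,0.035,0.481,-2.580,0.985
27,0.874,0.731,1.296,1.957,-0.276,0.033,0.478,-2.597,0.952
28,0.887,0.751,1.278,1.950,-0.280,0.030,0.474,-2.614,0.918
29,0.899,0.770,1.259,1.943,-0.284,0.027,0.471,-2.630,0.883
30,0.912,0.790,1.240,1.935,-0.288,0.024,0.468,-2.645,0.848
31,0.924,0.809,1.221,1.926,-0.292,0.021,0.464,-2.659,0.812
32,0.936,0.828,1.202,1.916,-0.296,0.018,0.461,-2.673,0.776
33,0.948,0.847,1.183,1.905,-0.300,0.015,0.457,-2.687,0.740
34,0.960,0.866,1.165,1.894,-0.303,0.012,0.454,-2.699,0.704
35,0.972,0.885,1.146,1.882,-0.307,0.009,0.450,-2.711,0.668
36,0.983,0.904,1.127,1.869,-0.311,0.006,0.446,-2.723,0.631
37,0.994,0.923,1.108,1.855,-0.314,0.003,0.442,-2.734,0.595
38,1.005,0.941,1.090,1.840,-0.318,-0.000,0.439,-2.744,0.558
39,1.016,0.959,1.071,1.825,-0.321,-0.004,0.435,-2.754,0.522
40,1.027,0.977,1.053,1.810,-0.325,-0.007,0.431,-2.763,0.486
41,1.037,0.995,1.035,1.794,-0.328,-0.010,0.427,-2.772,0.450
42,1.047,1.013,1.017,1.777,-0.331,-0.013,0.423,-2.780,0.415
43,1.057,1.031,0.999,1.760,-0.334,-0.016,0.419,-2.788,0.379
44,1.067,1.049,0.981,1.742,-0.338,-0.019,0.415,-2.795,0.345
45,1.077,1.066,0.964,1.724,-0.341,-0.022,0.411,-2.802,0.310
46,1.086,1.083,0.946,1.705,-0.344,-0.025,0.407,-2.808,0.276
47,1.096,1.100,0.929,1.686,-0.346,-0.028,0.403,-2.814,0.242
48,1.105,1.117,0.912,1.667,-0.349,-0.031,0.399,-2.820,0.209
49,1.114,1.133,0.895,1.647,-0.352,-0.034,0.395,-2.825,0.176
50,1.123,1.150,0.879,1.627,-0.355,-0.037,0.391,-2.829,0.144
51,1.132,1.166,0.863,1.607,-0.357,-0.040,0.387,-2.833,0.112
52,1.140,1.182,0.847,1.587,-0.360,-0.043,0.382,-2.837,0.081
53,1.149,1.198,0.831,1.566,-0.362,-0.046,0.378,-2.841,0.051
54,1.157,1.213,0.815,1.545,-0.365,-0.049,0.374,-2.843,0.021
55,1.165,1.228,0.800,1.524,-0.367,-0.051,0.370,-2.846,-0.009
56,1.173,1.244,0.784,1.503,-0.369,-0.054,0.366,-2.848,-0.038
57,1.181,1.258,0.769,1.482,-0.371,-0.057,0.362,-2.850,-0.066
58,1.188,1.273,0.755,1.460,-0.373,-0.059,0.358,-2.852,-0.094
59,1.196,1.288,0.740,1.439,-0.375,-0.062,0.354,-2.853,-0.121
60,1.203,1.302,0.726,1.417,-0.377,-0.065,0.350,-2.854,-0.147
61,1.210,1.316,0.712,1.396,-0.379,-0.067,0.346,-2.854,-0.173
62,1.217,1.330,0.698,1.374,-0.381,-0.070,0.342,-2.854,-0.198
63,1.224,1.344,0.685,1.353,-0.383,-0.072,0.338,-2.854,-0.222
64,1.231,1.357,0.671,1.331,-0.384,-0.075,0.334,-2.854,-0.246
65,1.238,1.370,0.658,1.310,-0.386,-0.077,0.330,-2.853,-0.270
66,1.244,1.383,0.645,1.288,-0.387,-0.079,0.326,-2.853,-0.292
67,1.250,1.396,0.632,1.267,-0.389,-0.082,0.322,-2.852,-0.315
68,1.257,1.408,0.620,1.246,-0.390,-0.084,0.318,-2.850,-0.336
69,1.263,1.421,0.608,1.225,-0.392,-0.086,0.315,-2.849,-0.357
70,1.269,1.433,0.596,1.204,-0.393,-0.088,0.311,-2.847,-0.378
71,1.275,1.445,0.584,1.183,-0.394,-0.091,0.307,-2.845,-0.397
72,1.281,1.457,0.572,1.162,-0.396,-0.093,0.303,-2.843,-0.417
73,1.286,1.468,0.561,1.141,-0.397,-0.095,0.300,-2.841,-0.435
74,1.292,1.479,0.550,1.121,-0.398,-0.097,0.296,-2.838,-0.454
75,1.297,1.491,0.539,1.101,-0.399,-0.099,0.293,-2.836,-0.471
76,1.303,1.501,0.528,1.081,-0.400,-0.101,0.289,-2.833,-0.488
77,1.308,1.512,0.517,1.061,-0.401,-0.103,0.286,-2.830,-0.505
78,1.313,1.523,0.507,1.041,-0.402,-0.104,0.282,-2.827,-0.521
79,1.318,1.533,0.497,1.022,-0.403,-0.106,0.279,-2.824,-0.537
80,1.323,1.543,0.487,1.002,-0.404,-0.108,0.276,-2.821,-0.552
81,1.328,1.553,0.477,0.983,-0.405,-0.110,0.272,-2.817,-0.567
82,1.332,1.563,0.467,0.964,-0.405,-0.111,0.269,-2.814,-0.581
83,1.337,1.572,0.458,0.946,-0.406,-0.113,0.266,-2.810,-0.595
84,1.342,1.582,0.449,0.927,-0.407,-0.115,0.263,-2.807,-0.608
85,1.346,1.591,0.440,0.909,-0.408,-0.116,0.260,-2.803,-0.621
86,1.350,1.600,0.431,0.891,-0.408,-0.118,0.257,-2.799,-0.633
87,1.355,1.609,0.422,0.874,-0.409,-0.119,0.254,-2.796,-0.646
88,1.359,1.617,0.413,0.856,-0.409,-0.121,0.251,-2.792,-0.657
89,1.363,1.626,0.405,0.839,-0.410,-0.122,0.248,-2.788,-0.669
90,1.367,1.634,0.397,0.822,-0.410,-0.123,0.245,-2.784,-0.680
91,1.371,1.642,0.389,0.806,-0.411,-0.125,0.242,-2.780,-0.690
92,1.375,1.650,0.381,0.789,-0.411,-0.126,0.239,-2.776,-0.701
93,1.378,1.658,0.373,0.773,-0.412,-0.127,0.236,-2.772,-0.711
94,1.382,1.666,0.366,0.757,-0.412,-0.129,0.234,-2.768,-0.720
95,1.386,1.673,0.358,0.742,-0.413,-0.130,0.231,,


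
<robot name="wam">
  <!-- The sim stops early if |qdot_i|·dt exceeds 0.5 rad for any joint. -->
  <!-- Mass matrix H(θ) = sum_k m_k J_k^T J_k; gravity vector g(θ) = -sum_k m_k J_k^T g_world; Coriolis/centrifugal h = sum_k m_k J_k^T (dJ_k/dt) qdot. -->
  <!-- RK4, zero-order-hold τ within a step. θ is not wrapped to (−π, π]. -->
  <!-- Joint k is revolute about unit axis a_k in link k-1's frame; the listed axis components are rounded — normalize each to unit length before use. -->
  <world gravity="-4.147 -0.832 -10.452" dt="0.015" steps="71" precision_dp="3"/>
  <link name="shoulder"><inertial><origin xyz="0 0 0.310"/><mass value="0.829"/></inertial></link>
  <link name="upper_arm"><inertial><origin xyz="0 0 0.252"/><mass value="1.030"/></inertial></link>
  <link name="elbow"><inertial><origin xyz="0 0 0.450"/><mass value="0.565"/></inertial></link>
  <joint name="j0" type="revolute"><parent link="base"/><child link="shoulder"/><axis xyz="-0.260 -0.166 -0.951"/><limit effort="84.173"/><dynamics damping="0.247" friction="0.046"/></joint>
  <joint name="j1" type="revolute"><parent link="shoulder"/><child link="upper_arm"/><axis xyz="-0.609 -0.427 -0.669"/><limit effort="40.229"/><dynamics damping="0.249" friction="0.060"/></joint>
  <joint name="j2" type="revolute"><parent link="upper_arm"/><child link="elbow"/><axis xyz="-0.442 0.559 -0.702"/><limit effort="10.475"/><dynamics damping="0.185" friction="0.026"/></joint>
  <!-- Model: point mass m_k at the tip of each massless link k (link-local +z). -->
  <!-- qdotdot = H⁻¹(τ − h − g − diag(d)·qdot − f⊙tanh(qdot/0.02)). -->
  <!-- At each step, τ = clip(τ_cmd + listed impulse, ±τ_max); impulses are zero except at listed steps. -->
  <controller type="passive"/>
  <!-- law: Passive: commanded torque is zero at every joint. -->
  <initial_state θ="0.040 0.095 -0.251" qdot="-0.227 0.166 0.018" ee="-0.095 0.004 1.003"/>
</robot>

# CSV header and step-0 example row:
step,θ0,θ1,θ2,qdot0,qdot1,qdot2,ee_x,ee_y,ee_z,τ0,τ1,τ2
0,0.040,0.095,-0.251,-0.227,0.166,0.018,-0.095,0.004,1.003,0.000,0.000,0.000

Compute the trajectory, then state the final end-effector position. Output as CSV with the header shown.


step,θ0,θ1,θ2,qdot0,qdot1,qdot2,ee_x,ee_y,ee_z,τ0,τ1,τ2
1,0.038,0.097,-0.253,-0.016,0.112,-0.272,-0.096,0.004,1.003,0.000,0.000,0.000
2,0.039,0.099,-0.259,0.062,0.152,-0.536,-0.098,0.004,1.003,0.000,0.000,0.000
3,0.040,0.102,-0.269,0.081,0.232,-0.785,-0.101,0.003,1.002,0.000,0.000,0.000
4,0.041,0.106,-0.283,0.100,0.311,-1.027,-0.106,0.003,1.001,0.000,0.000,0.000
5,0.043,0.111,-0.300,0.118,0.392,-1.264,-0.111,0.002,1.000,0.000,0.000,0.000
6,0.045,0.117,-0.320,0.133,0.475,-1.497,-0.118,0.001,0.998,0.000,0.000,0.000
7,0.047,0.125,-0.345,0.145,0.562,-1.727,-0.126,0.001,0.996,0.000,0.000,0.000
8,0.049,0.134,-0.372,0.154,0.653,-1.958,-0.135,-0.000,0.994,0.000,0.000,0.000
9,0.052,0.145,-0.403,0.158,0.750,-2.188,-0.144,-0.001,0.991,0.000,0.000,0.000
10,0.054,0.157,-0.438,0.159,0.854,-2.421,-0.155,-0.002,0.987,0.000,0.000,0.000
11,0.056,0.170,-0.476,0.156,0.965,-2.656,-0.167,-0.003,0.983,0.000,0.000,0.000
12,0.059,0.186,-0.518,0.148,1.085,-2.895,-0.179,-0.004,0.978,0.000,0.000,0.000
13,0.061,0.203,-0.563,0.136,1.215,-3.139,-0.193,-0.004,0.973,0.000,0.000,0.000
14,0.063,0.222,-0.612,0.118,1.357,-3.388,-0.207,-0.005,0.966,0.000,0.000,0.000
15,0.064,0.244,-0.665,0.096,1.512,-3.643,-0.221,-0.006,0.959,0.000,0.000,0.000
16,0.066,0.268,-0.721,0.068,1.682,-3.904,-0.236,-0.007,0.950,0.000,0.000,0.000
17,0.066,0.294,-0.782,0.034,1.869,-4.171,-0.252,-0.008,0.940,0.000,0.000,0.000
18,0.067,0.324,-0.846,0.013,2.060,-4.449,-0.267,-0.008,0.930,0.000,0.000,0.000
19,0.067,0.356,-0.915,0.001,2.260,-4.736,-0.283,-0.009,0.918,0.000,0.000,0.000
20,0.066,0.392,-0.988,-0.021,2.483,-5.028,-0.299,-0.009,0.905,0.000,0.000,0.000
21,0.066,0.431,-1.066,-0.053,2.734,-5.322,-0.314,-0.009,0.890,0.000,0.000,0.000
22,0.065,0.474,-1.148,-0.123,3.031,-5.603,-0.328,-0.009,0.875,0.000,0.000,0.000
23,0.062,0.522,-1.234,-0.228,3.372,-5.859,-0.342,-0.008,0.858,0.000,0.000,0.000
24,0.058,0.576,-1.324,-0.369,3.751,-6.071,-0.354,-0.007,0.841,0.000,0.000,0.000
25,0.051,0.635,-1.416,-0.548,4.155,-6.209,-0.365,-0.005,0.823,0.000,0.000,0.000
26,0.041,0.700,-1.509,-0.766,4.564,-6.234,-0.375,-0.002,0.806,0.000,0.000,0.000
27,0.028,0.772,-1.602,-1.016,4.945,-6.102,-0.383,0.001,0.788,0.000,0.000,0.000
28,0.010,0.848,-1.691,-1.280,5.255,-5.779,-0.389,0.006,0.771,0.000,0.000,0.000
29,-0.011,0.929,-1.774,-1.528,5.453,-5.264,-0.394,0.012,0.756,0.000,0.000,0.000
30,-0.035,1.011,-1.849,-1.733,5.523,-4.600,-0.398,0.019,0.741,0.000,0.000,0.000
31,-0.062,1.094,-1.912,-1.881,5.482,-3.858,-0.402,0.028,0.726,0.000,0.000,0.000
32,-0.091,1.175,-1.964,-1.976,5.367,-3.105,-0.407,0.037,0.713,0.000,0.000,0.000
33,-0.121,1.255,-2.005,-2.030,5.219,-2.389,-0.411,0.048,0.699,0.000,0.000,0.000
34,-0.152,1.332,-2.036,-2.061,5.068,-1.733,-0.416,0.060,0.685,0.000,0.000,0.000
35,-0.183,1.407,-2.058,-2.080,4.933,-1.141,-0.421,0.073,0.670,0.000,0.000,0.000
36,-0.215,1.480,-2.071,-2.097,4.821,-0.610,-0.427,0.087,0.654,0.000,0.000,0.000
37,-0.246,1.552,-2.076,-2.117,4.733,-0.130,-0.432,0.102,0.637,0.000,0.000,0.000
38,-0.278,1.622,-2.075,-2.138,4.686,0.260,-0.438,0.117,0.619,0.000,0.000,0.000
39,-0.310,1.692,-2.069,-2.166,4.658,0.617,-0.444,0.132,0.599,0.000,0.000,0.000
40,-0.343,1.762,-2.057,-2.203,4.644,0.953,-0.449,0.149,0.578,0.000,0.000,0.000
41,-0.376,1.832,-2.040,-2.249,4.643,1.271,-0.453,0.165,0.555,0.000,0.000,0.000
42,-0.411,1.901,-2.019,-2.306,4.654,1.568,-0.457,0.182,0.531,0.000,0.000,0.000
43,-0.446,1.971,-1.993,-2.373,4.678,1.844,-0.459,0.199,0.505,0.000,0.000,0.000
44,-0.482,2.042,-1.964,-2.451,4.716,2.093,-0.460,0.216,0.478,0.000,0.000,0.000
45,-0.519,2.113,-1.930,-2.540,4.769,2.309,-0.460,0.234,0.449,0.000,0.000,0.000
46,-0.558,2.185,-1.894,-2.638,4.839,2.485,-0.457,0.251,0.420,0.000,0.000,0.000
47,-0.598,2.258,-1.856,-2.742,4.925,2.610,-0.453,0.268,0.389,0.000,0.000,0.000
48,-0.640,2.333,-1.816,-2.846,5.027,2.674,-0.446,0.285,0.358,0.000,0.000,0.000
49,-0.684,2.409,-1.776,-2.940,5.140,2.664,-0.437,0.301,0.327,0.000,0.000,0.000
50,-0.728,2.487,-1.737,-3.012,5.258,2.570,-0.426,0.317,0.296,0.000,0.000,0.000
51,-0.774,2.567,-1.700,-3.043,5.367,2.384,-0.412,0.333,0.265,0.000,0.000,0.000
52,-0.819,2.648,-1.666,-3.009,5.448,2.105,-0.396,0.347,0.236,0.000,0.000,0.000
53,-0.864,2.730,-1.637,-2.886,5.476,1.745,-0.378,0.362,0.207,0.000,0.000,0.000
54,-0.905,2.812,-1.614,-2.649,5.424,1.327,-0.357,0.375,0.181,0.000,0.000,0.000
55,-0.943,2.892,-1.597,-2.284,5.267,0.893,-0.335,0.388,0.156,0.000,0.000,0.000
56,-0.973,2.969,-1.587,-1.798,4.993,0.498,-0.312,0.401,0.133,0.000,0.000,0.000
57,-0.996,3.041,-1.582,-1.221,4.609,0.193,-0.287,0.413,0.113,0.000,0.000,0.000
58,-1.010,3.107,-1.580,-0.607,4.144,0.015,-0.261,0.424,0.095,0.000,0.000,0.000
59,-1.014,3.165,-1.581,-0.033,3.647,-0.003,-0.234,0.435,0.078,0.000,0.000,0.000
60,-1.011,3.217,-1.580,0.418,3.200,0.090,-0.207,0.445,0.063,0.000,0.000,0.000
61,-1.002,3.261,-1.578,0.808,2.778,0.231,-0.179,0.455,0.050,0.000,0.000,0.000
62,-0.987,3.300,-1.573,1.135,2.390,0.395,-0.150,0.463,0.038,0.000,0.000,0.000
63,-0.968,3.333,-1.566,1.396,2.049,0.559,-0.122,0.471,0.027,0.000,0.000,0.000
64,-0.946,3.362,-1.556,1.598,1.757,0.704,-0.093,0.477,0.017,0.000,0.000,0.000
65,-0.921,3.386,-1.545,1.751,1.510,0.820,-0.065,0.483,0.009,0.000,0.000,0.000
66,-0.894,3.407,-1.532,1.867,1.303,0.899,-0.037,0.486,0.000,0.000,0.000,0.000
67,-0.865,3.425,-1.518,1.955,1.130,0.941,-0.009,0.489,-0.007,0.000,0.000,0.000
68,-0.835,3.441,-1.504,2.022,0.983,0.948,0.018,0.490,-0.013,0.000,0.000,0.000
69,-0.804,3.455,-1.490,2.075,0.858,0.923,0.045,0.490,-0.019,0.000,0.000,0.000
70,-0.773,3.467,-1.476,2.118,0.751,0.870,0.071,0.488,-0.025,0.000,0.000,0.000
71,-0.741,3.478,-1.464,2.152,0.657,0.794,0.096,0.486,-0.030,,,
# final ee position (m): 0.096 0.486 -0.030


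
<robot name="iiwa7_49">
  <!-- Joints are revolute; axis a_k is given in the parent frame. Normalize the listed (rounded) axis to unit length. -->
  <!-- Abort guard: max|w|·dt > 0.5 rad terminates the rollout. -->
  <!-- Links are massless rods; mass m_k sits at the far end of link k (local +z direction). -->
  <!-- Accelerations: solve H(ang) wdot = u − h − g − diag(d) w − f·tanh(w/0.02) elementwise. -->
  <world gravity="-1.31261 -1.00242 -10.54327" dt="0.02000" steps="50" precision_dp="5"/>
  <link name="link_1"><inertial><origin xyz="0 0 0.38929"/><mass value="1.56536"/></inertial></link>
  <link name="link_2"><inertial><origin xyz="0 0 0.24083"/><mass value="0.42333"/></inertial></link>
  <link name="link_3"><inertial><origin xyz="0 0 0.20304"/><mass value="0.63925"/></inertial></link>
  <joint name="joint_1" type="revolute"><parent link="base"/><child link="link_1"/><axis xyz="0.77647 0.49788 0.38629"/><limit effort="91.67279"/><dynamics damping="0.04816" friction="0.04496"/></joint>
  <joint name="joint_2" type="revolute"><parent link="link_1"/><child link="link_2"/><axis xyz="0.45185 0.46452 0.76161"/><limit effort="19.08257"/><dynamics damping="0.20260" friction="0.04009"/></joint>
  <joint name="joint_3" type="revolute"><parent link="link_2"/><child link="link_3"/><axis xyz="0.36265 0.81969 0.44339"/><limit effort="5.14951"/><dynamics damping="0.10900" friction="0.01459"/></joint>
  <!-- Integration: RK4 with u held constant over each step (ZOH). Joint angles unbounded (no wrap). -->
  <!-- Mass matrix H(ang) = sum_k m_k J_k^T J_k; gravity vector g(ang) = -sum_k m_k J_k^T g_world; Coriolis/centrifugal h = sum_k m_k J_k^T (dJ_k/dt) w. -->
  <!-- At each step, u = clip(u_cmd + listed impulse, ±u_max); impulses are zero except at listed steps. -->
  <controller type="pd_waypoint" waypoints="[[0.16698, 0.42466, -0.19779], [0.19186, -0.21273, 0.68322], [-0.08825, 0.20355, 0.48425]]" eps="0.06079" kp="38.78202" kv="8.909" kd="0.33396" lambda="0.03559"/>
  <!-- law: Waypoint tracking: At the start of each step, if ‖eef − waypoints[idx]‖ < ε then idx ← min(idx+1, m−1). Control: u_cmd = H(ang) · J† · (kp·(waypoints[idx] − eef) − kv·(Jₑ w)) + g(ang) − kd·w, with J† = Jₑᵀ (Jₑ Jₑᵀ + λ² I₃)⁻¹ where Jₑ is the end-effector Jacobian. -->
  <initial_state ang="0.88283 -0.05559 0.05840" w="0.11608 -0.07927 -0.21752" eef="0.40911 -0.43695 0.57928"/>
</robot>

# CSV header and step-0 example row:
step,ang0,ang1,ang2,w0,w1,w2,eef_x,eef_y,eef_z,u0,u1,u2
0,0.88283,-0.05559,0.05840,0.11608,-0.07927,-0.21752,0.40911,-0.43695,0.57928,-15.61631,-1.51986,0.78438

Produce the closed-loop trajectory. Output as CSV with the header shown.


step,ang0,ang1,ang2,w0,w1,w2,eef_x,eef_y,eef_z,u0,u1,u2
1,0.88107,-0.06160,0.08646,-0.30763,-0.32953,2.73723,0.41130,-0.43552,0.57855,-13.87089,-1.51674,-0.32500
2,0.87058,-0.05056,0.13023,-0.70902,1.18978,1.89704,0.41528,-0.43195,0.57772,-14.10519,-1.94368,0.12369
3,0.85504,-0.03509,0.18833,-0.86115,0.51993,3.69756,0.41980,-0.42620,0.57716,-12.97727,-1.56210,-0.32885
4,0.83502,-0.01317,0.25364,-1.11986,1.51612,2.99749,0.42437,-0.41833,0.57685,-12.09540,-1.70335,0.15328
5,0.81260,0.00713,0.33050,-1.14103,0.67931,4.48610,0.42868,-0.40814,0.57661,-10.37985,-1.25427,-0.15867
6,0.78859,0.02769,0.41358,-1.24573,1.26361,3.94537,0.43256,-0.39598,0.57614,-9.24159,-1.28630,0.26071
7,0.76470,0.04337,0.50557,-1.16080,0.45072,5.08846,0.43582,-0.38203,0.57507,-8.13061,-0.86700,0.05036
8,0.74111,0.05805,0.60194,-1.18741,0.92549,4.65258,0.43853,-0.36661,0.57309,-7.53035,-0.85366,0.39391
9,0.71838,0.07111,0.70363,-1.09611,0.46785,5.42081,0.44064,-0.34981,0.56991,-6.95230,-0.50276,0.26825
10,0.69635,0.08607,0.80858,-1.09703,0.95701,5.15093,0.44225,-0.33163,0.56535,-6.42644,-0.44530,0.48892
11,0.67527,0.10422,0.91635,-1.01403,0.89032,5.59283,0.44328,-0.31206,0.55929,-5.73347,-0.17971,0.40859
12,0.65547,0.12678,1.02682,-0.95877,1.32438,5.49843,0.44367,-0.29106,0.55162,-4.88471,-0.07955,0.48574
13,0.63753,0.15512,1.13874,-0.83341,1.51216,5.69542,0.44331,-0.26879,0.54238,-3.84401,0.10940,0.41256
14,0.62236,0.18930,1.25231,-0.67835,1.88801,5.68671,0.44202,-0.24546,0.53160,-2.62516,0.23134,0.37611
15,0.61099,0.23032,1.36644,-0.45365,2.20893,5.74073,0.43970,-0.22143,0.51941,-1.21539,0.37828,0.27889
16,0.60479,0.27845,1.48097,-0.16199,2.59868,5.73063,0.43624,-0.19720,0.50600,0.42199,0.51743,0.17334
17,0.60524,0.33475,1.59516,0.21203,3.03122,5.70120,0.43158,-0.17337,0.49165,2.38536,0.68084,0.04642
18,0.61418,0.40032,1.70857,0.68826,3.52477,5.65262,0.42574,-0.15074,0.47671,4.82540,0.89650,-0.09862
19,0.63391,0.47677,1.82081,1.29190,4.11956,5.57905,0.41889,-0.13030,0.46151,8.03077,1.20775,-0.26041
20,0.66738,0.56683,1.93137,2.06204,4.88055,5.47999,0.41144,-0.11334,0.44637,12.51366,1.69187,-0.44736
21,0.71856,0.67518,2.03975,3.06462,5.93732,5.35694,0.40415,-0.10152,0.43131,18.98839,2.46912,-0.68219
22,0.79315,0.81056,2.14529,4.40615,7.55737,5.19180,0.39840,-0.09711,0.41586,26.18335,3.46608,-1.00395
23,0.89844,0.98713,2.24529,6.13786,9.99775,4.81170,0.39664,-0.10327,0.39844,11.76718,1.79854,-1.43751
24,1.03113,1.18661,2.33024,7.13250,9.81359,3.79611,0.40309,-0.12204,0.37578,-32.23620,-4.00146,-1.92888
25,1.16005,1.29262,2.39864,5.74950,1.06708,3.14837,0.41832,-0.14532,0.34519,-39.47826,-3.00138,-2.24628
26,1.25794,1.26149,2.44418,4.05895,-3.81544,1.31220,0.43597,-0.15971,0.31264,-33.81741,-1.41965,-1.46232
27,1.32595,1.17417,2.45041,2.74235,-4.74594,-0.77626,0.45286,-0.16296,0.28465,-27.56452,-0.59908,-0.36310
28,1.37108,1.08400,2.42179,1.76461,-4.22411,-2.14375,0.46862,-0.15939,0.26243,-19.02914,0.44618,0.43932
29,1.40110,1.01616,2.37329,1.23717,-2.63902,-2.70548,0.48306,-0.15344,0.24504,-4.82859,2.07110,0.84420
30,1.42808,0.99291,2.32267,1.46957,0.08539,-2.29046,0.49548,-0.14773,0.23078,8.69189,3.11858,0.75025
31,1.46714,1.02394,2.28888,2.44794,2.82675,-1.04908,0.50518,-0.14327,0.21671,10.54635,2.55125,0.22015
32,1.52699,1.09452,2.27924,3.54088,4.15508,0.08061,0.51288,-0.14031,0.19955,1.46695,1.03536,-0.35862
33,1.60367,1.16983,2.28563,4.12316,3.38827,0.56458,0.52046,-0.13814,0.17739,-9.87406,-0.18718,-0.71465
34,1.68550,1.21494,2.29644,4.05506,1.20723,0.52005,0.52872,-0.13469,0.15097,-15.46871,-0.31991,-0.79779
35,1.76275,1.21974,2.30264,3.66747,-0.61281,0.07852,0.53714,-0.12809,0.12308,-15.11797,0.17990,-0.62023
36,1.83247,1.20082,2.29888,3.30337,-1.24010,-0.46146,0.54514,-0.11815,0.09624,-11.48348,0.76044,-0.35126
37,1.89690,1.17850,2.28645,3.13823,-1.00572,-0.78015,0.55230,-0.10585,0.07120,-6.73358,1.26338,-0.16709
38,1.96057,1.16603,2.27076,3.22730,-0.29647,-0.77507,0.55830,-0.09213,0.04747,-2.78716,1.53446,-0.13520
39,2.02806,1.16763,2.25798,3.52117,0.37492,-0.47868,0.56279,-0.07742,0.02405,-1.18902,1.53302,-0.24651
40,2.10212,1.17939,2.25203,3.88199,0.75744,-0.10118,0.56552,-0.06159,-0.00002,-1.87073,1.33409,-0.41125
41,2.18273,1.19457,2.25280,4.17570,0.74165,0.18424,0.56643,-0.04414,-0.02502,-3.64144,1.11073,-0.54690
42,2.26794,1.20592,2.25814,4.34033,0.39511,0.35806,0.56551,-0.02459,-0.05063,-5.19773,0.99667,-0.63499
43,2.35527,1.20928,2.26590,4.38727,-0.02548,0.41503,0.56271,-0.00279,-0.07602,-5.88452,0.98804,-0.66677
44,2.44285,1.20605,2.27390,4.36647,-0.28726,0.38813,0.55807,0.02104,-0.10023,-5.75936,1.00511,-0.65831
45,2.52979,1.19838,2.28157,4.32190,-0.47104,0.37909,0.55164,0.04646,-0.12260,-5.23644,1.04485,-0.65184
46,2.61579,1.18809,2.28926,4.27276,-0.55161,0.38934,0.54346,0.07298,-0.14282,-4.56888,1.06887,-0.65129
47,2.70083,1.17689,2.29742,4.22488,-0.56520,0.42495,0.53362,0.10018,-0.16072,-3.93844,1.06768,-0.66153
48,2.78488,1.16568,2.30648,4.17449,-0.55066,0.48029,0.52225,0.12768,-0.17626,-3.42028,1.04440,-0.68138
49,2.86783,1.15479,2.31675,4.11431,-0.53177,0.54381,0.50950,0.15516,-0.18942,-3.01108,1.00619,-0.70647
50,2.94941,1.14422,2.32827,4.03799,-0.51693,0.60492,0.49555,0.18232,-0.20023,,,


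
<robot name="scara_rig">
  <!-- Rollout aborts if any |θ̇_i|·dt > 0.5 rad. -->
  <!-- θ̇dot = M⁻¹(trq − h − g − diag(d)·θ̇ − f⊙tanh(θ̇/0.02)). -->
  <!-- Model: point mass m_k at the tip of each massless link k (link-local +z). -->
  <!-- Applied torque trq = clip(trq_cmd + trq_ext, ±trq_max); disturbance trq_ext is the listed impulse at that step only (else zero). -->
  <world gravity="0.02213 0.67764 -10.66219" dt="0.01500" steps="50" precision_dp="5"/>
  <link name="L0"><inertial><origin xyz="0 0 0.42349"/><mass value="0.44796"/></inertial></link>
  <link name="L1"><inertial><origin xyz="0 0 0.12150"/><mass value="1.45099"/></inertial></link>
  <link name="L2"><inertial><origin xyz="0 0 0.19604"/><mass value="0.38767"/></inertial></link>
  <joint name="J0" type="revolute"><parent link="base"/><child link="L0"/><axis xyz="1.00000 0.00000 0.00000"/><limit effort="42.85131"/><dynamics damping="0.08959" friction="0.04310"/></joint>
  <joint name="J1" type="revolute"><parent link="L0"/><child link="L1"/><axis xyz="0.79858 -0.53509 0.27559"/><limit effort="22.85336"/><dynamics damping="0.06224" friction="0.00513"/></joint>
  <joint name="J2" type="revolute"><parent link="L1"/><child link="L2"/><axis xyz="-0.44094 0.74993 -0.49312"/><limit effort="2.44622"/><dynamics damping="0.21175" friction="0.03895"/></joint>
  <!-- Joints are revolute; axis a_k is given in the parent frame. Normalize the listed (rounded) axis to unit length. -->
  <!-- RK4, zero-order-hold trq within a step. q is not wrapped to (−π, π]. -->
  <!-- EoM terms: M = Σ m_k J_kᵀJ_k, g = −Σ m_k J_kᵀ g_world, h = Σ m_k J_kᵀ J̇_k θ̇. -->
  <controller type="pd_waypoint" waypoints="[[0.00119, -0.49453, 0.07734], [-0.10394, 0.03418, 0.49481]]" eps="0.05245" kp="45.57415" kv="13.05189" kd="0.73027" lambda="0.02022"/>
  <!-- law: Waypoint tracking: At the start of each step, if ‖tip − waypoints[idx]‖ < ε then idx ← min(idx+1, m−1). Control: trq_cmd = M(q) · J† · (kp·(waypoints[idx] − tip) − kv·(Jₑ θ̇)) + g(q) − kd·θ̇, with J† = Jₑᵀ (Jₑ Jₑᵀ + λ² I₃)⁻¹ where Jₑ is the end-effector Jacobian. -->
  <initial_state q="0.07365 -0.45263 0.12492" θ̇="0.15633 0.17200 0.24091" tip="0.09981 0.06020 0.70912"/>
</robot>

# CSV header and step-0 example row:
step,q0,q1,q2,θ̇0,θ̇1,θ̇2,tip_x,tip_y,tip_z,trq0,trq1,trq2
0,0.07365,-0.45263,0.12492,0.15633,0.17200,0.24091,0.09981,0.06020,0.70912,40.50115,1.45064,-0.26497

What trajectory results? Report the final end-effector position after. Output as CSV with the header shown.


step,q0,q1,q2,θ̇0,θ̇1,θ̇2,tip_x,tip_y,tip_z,trq0,trq1,trq2
1,0.08939,-0.49493,0.08015,1.86514,-5.28724,-5.21336,0.10088,0.05563,0.70782,32.56742,4.71768,2.44622
2,0.11897,-0.54436,0.08170,2.16869,-1.96703,3.99256,0.11000,0.04492,0.70255,24.41613,1.72020,-2.44622
3,0.16170,-0.61997,0.05843,3.42427,-7.32982,-5.52223,0.12011,0.02916,0.69522,19.48572,4.86897,2.44622
4,0.21069,-0.68442,0.07369,3.21268,-2.06844,5.79861,0.13353,0.00871,0.68512,13.52070,0.61259,-2.44622
5,0.26649,-0.75624,0.07627,4.14489,-6.79470,-3.91951,0.14613,-0.01514,0.67327,10.51536,3.73457,2.36906
6,0.32602,-0.81805,0.10325,3.86999,-2.08437,6.05008,0.15993,-0.04189,0.65862,6.07842,0.12590,-2.44622
7,0.38967,-0.88274,0.11619,4.55598,-5.95682,-2.98340,0.17185,-0.07047,0.64251,4.16799,2.81506,1.63469
8,0.45594,-0.94162,0.13498,4.33240,-2.32763,4.44060,0.18311,-0.10049,0.62432,0.42438,0.05985,-2.44622
9,0.52468,-1.00049,0.13814,4.79053,-5.09622,-2.97661,0.19200,-0.13119,0.60542,-1.22645,1.97429,1.64006
10,0.59426,-1.04894,0.15344,4.53011,-1.73588,4.06585,0.20044,-0.16240,0.58466,-4.41556,-0.49337,-2.44622
11,0.66501,-1.09651,0.15411,4.86782,-4.24273,-3.02775,0.20677,-0.19328,0.56351,-5.50980,1.28446,1.66868
12,0.73553,-1.13415,0.16632,4.57125,-1.11075,3.76670,0.21281,-0.22374,0.54072,-8.22896,-0.97437,-2.44622
13,0.80618,-1.17127,0.16418,4.81817,-3.51245,-3.16015,0.21704,-0.25317,0.51787,-8.84748,0.74274,1.75059
14,0.87570,-1.19915,0.17415,4.48252,-0.52380,3.61609,0.22127,-0.28147,0.49352,-11.17726,-1.39367,-2.44622
15,0.94450,-1.22740,0.17009,4.66361,-2.93723,-3.29112,0.22400,-0.30827,0.46941,-11.36687,0.33397,1.82587
16,1.01149,-1.24774,0.17787,4.29818,-0.08004,3.47368,0.22694,-0.33342,0.44404,-13.36953,-1.70334,-2.44622
17,1.07715,-1.26950,0.17188,4.43071,-2.52901,-3.42198,0.22864,-0.35682,0.41921,-13.20887,0.04472,1.90173
18,1.14050,-1.28446,0.17803,4.04341,0.23828,3.39658,0.23073,-0.37823,0.39340,-14.92713,-1.92751,-2.44622
19,1.20209,-1.30179,0.17081,4.14369,-2.26325,-3.51552,0.23179,-0.39780,0.36843,-14.46273,-0.14498,1.95075
20,1.26107,-1.31338,0.17575,3.74615,0.42758,3.33533,0.23336,-0.41520,0.34280,-15.92705,-2.06308,-2.44622
21,1.31805,-1.32813,0.16764,3.82664,-2.11247,-3.57815,0.23404,-0.43084,0.31831,-15.21430,-0.25523,1.97963
22,1.37228,-1.33795,0.17172,3.42917,0.51682,3.28882,0.23532,-0.44428,0.29346,-16.45789,-2.12946,-2.44622
23,1.42443,-1.35151,0.16302,3.49964,-2.04566,-3.61414,0.23581,-0.45614,0.27001,-15.54897,-0.30613,1.99188
24,1.47382,-1.36074,0.16649,3.11085,0.53298,3.24914,0.23694,-0.46589,0.24648,-16.60907,-2.14372,-2.44622
25,1.52117,-1.37409,0.15741,3.17813,-2.03532,-3.63175,0.23735,-0.47432,0.22452,-15.55535,-0.31577,1.99352
26,1.56586,-1.38350,0.16042,2.80441,0.50166,3.21350,0.23843,-0.48080,0.20268,-16.47191,-2.12278,-2.44622
27,1.60862,-1.39725,0.15107,2.87278,-2.05912,-3.63795,0.23881,-0.48626,0.18251,-15.32034,-0.29932,1.98929
28,1.64888,-1.40730,0.15374,2.51837,0.44321,3.17997,0.23988,-0.48995,0.16260,-16.13202,-2.08058,-2.44622
29,1.68737,-1.42179,0.14418,2.59003,-2.10056,-3.63839,0.24028,-0.49293,0.14437,-14.92262,-0.26833,1.98286
30,1.72356,-1.43270,0.14656,2.25738,0.37274,3.14802,0.24136,-0.49434,0.12647,-15.66352,-2.02778,-2.44622
31,1.75816,-1.44805,0.13682,2.33300,-2.14826,-3.63681,0.24178,-0.49531,0.11022,-14.42778,-0.23090,1.97646
32,1.79067,-1.45988,0.13893,2.02319,0.30053,3.11759,0.24286,-0.49491,0.09430,-15.12550,-1.97167,-2.44622
33,1.82179,-1.47611,0.12902,2.10236,-2.19499,-3.63547,0.24329,-0.49430,0.07995,-13.88627,-0.19213,1.97131
34,1.85101,-1.48882,0.13088,1.81554,0.23304,3.08892,0.24436,-0.49247,0.06590,-14.56159,-1.91675,-2.44622
35,1.87903,-1.50585,0.12080,1.89715,-2.23655,-3.63551,0.24479,-0.49065,0.05334,-13.33408,-0.15479,1.96784
36,1.90535,-1.51933,0.12242,1.63287,0.17397,3.06238,0.24584,-0.48774,0.04102,-14.00162,-1.86538,-2.44622
37,1.93063,-1.53704,0.11217,1.71546,-2.27085,-3.63734,0.24625,-0.48500,0.03008,-12.79480,-0.12004,1.96607
38,1.95440,-1.55117,0.11356,1.47292,0.12510,3.03831,0.24726,-0.48128,0.01932,-13.46418,-1.81847,-2.44622
39,1.97726,-1.56942,0.10314,1.55486,-2.29711,-3.64077,0.24762,-0.47787,0.00983,-12.28241,-0.08802,1.96562
40,1.99879,-1.58404,0.10430,1.33315,0.08692,3.01683,0.24858,-0.47356,0.00045,-12.95948,-1.77600,-2.44622
41,2.01953,-1.60270,0.09373,1.41275,-2.31518,-3.64480,0.24889,-0.46967,-0.00776,-11.80388,-0.05846,1.96552
42,2.03908,-1.61769,0.09469,1.21098,0.05889,2.99720,0.24977,-0.46495,-0.01591,-12.49177,-1.73725,-2.44622
43,2.05795,-1.63660,0.08401,1.28658,-2.32465,-3.64624,0.25003,-0.46072,-0.02300,-11.36153,-0.03133,1.96316
44,2.07576,-1.65182,0.08477,1.10404,0.03911,2.97594,0.25083,-0.45571,-0.03009,-12.06104,-1.70065,-2.44622
45,2.09298,-1.67085,0.07407,1.17399,-2.32424,-3.63874,0.25101,-0.45126,-0.03620,-10.95487,-0.00738,1.95340
46,2.10925,-1.68620,0.07461,1.01028,0.02401,2.94540,0.25173,-0.44608,-0.04237,-11.66448,-1.66363,-2.44622
47,2.12500,-1.70527,0.06380,1.07323,-2.31884,-3.63529,0.25184,-0.44151,-0.04762,-10.58317,0.01651,1.94680
48,2.13990,-1.72063,0.06416,0.92742,0.01916,2.92264,0.25246,-0.43623,-0.05299,-11.30358,-1.63035,-2.44622
49,2.15434,-1.73968,0.05310,0.98251,-2.31418,-3.64939,0.25248,-0.43162,-0.05750,-10.24328,0.04446,1.95423
50,2.16801,-1.75492,0.05339,0.85330,0.02995,2.92566,0.25301,-0.42631,-0.06216,,,
# final tip position (m): 0.25301 -0.42631 -0.06216


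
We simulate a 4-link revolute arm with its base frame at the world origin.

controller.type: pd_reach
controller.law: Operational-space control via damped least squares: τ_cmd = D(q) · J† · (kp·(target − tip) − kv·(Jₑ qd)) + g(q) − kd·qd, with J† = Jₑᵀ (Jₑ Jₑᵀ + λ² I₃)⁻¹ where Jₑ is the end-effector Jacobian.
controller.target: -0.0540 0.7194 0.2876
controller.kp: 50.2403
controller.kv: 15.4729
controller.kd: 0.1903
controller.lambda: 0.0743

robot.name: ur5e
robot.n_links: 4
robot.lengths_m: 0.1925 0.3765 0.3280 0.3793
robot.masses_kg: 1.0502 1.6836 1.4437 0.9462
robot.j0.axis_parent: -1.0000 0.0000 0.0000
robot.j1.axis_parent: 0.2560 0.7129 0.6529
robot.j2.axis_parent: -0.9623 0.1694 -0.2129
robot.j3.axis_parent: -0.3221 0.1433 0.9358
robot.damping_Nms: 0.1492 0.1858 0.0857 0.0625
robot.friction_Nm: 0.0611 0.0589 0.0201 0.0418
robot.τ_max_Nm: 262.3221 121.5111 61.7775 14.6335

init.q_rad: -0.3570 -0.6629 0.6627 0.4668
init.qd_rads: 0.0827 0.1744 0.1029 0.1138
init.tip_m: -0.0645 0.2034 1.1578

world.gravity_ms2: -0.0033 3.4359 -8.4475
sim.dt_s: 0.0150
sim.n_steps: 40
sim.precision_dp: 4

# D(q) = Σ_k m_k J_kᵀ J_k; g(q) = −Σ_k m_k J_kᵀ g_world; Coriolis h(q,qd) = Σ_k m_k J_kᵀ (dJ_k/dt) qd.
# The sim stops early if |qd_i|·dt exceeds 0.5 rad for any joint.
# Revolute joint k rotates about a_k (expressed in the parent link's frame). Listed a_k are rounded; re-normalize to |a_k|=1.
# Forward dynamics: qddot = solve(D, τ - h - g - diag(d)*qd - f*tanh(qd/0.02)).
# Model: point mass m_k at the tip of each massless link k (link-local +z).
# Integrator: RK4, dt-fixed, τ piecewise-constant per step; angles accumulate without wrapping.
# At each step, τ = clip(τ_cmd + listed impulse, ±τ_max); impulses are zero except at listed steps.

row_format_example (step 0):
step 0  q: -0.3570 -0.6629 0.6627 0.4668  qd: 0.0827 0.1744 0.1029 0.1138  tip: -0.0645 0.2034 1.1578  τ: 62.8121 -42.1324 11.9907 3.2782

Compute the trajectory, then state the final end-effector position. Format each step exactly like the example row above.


step 1  q: -0.3624 -0.6846 0.6724 0.4741  qd: -0.7994 -3.0842 1.1494 0.9627  tip: -0.0627 0.2077 1.1540  τ: 49.5365 -33.5791 7.1473 2.1849
step 2  q: -0.3797 -0.7521 0.6937 0.4976  qd: -1.5257 -6.0011 1.6039 2.4308  tip: -0.0601 0.2166 1.1445  τ: 45.9089 -28.2904 3.3008 1.1510
step 3  q: -0.4067 -0.8617 0.7163 0.5484  qd: -2.0995 -8.7005 1.3136 4.6802  tip: -0.0564 0.2279 1.1311  τ: 47.1800 -24.7912 0.4116 0.1737
step 4  q: -0.4413 -1.0098 0.7294 0.6360  qd: -2.5589 -11.1116 0.3162 7.2907  tip: -0.0519 0.2401 1.1156  τ: 47.1627 -20.9357 -1.3877 -0.6505
step 5  q: -0.4822 -1.1902 0.7234 0.7597  qd: -2.9368 -12.9698 -1.2104 9.2660  tip: -0.0480 0.2530 1.1000  τ: 39.0441 -14.5997 -1.5628 -1.1460
step 6  q: -0.5276 -1.3908 0.6927 0.8989  qd: -3.0888 -13.6417 -2.8610 8.8277  tip: -0.0462 0.2684 1.0860  τ: 19.1484 -4.9383 0.6509 -1.0604
step 7  q: -0.5710 -1.5870 0.6417 1.0041  qd: -2.5309 -12.1816 -3.6857 4.2995  tip: -0.0474 0.2895 1.0749  τ: -8.0157 6.3142 4.7948 -0.2195
step 8  q: -0.6015 -1.7497 0.5875 1.0317  qd: -1.4335 -9.4132 -3.3024 -0.9140  tip: -0.0506 0.3175 1.0660  τ: -28.9810 14.7419 7.9902 0.6486
step 9  q: -0.6170 -1.8736 0.5415 1.0047  qd: -0.6351 -7.1612 -2.7777 -2.5988  tip: -0.0535 0.3503 1.0569  τ: -39.2951 19.1669 9.1357 0.7798
step 10  q: -0.6227 -1.9682 0.5026 0.9669  qd: -0.1520 -5.5385 -2.4202 -2.3014  tip: -0.0547 0.3851 1.0460  τ: -42.9549 20.8989 9.3251 0.5822
step 11  q: -0.6226 -2.0420 0.4681 0.9381  qd: 0.1357 -4.3664 -2.1990 -1.4344  tip: -0.0544 0.4197 1.0334  τ: -43.3279 21.0051 9.2385 0.3403
step 12  q: -0.6191 -2.1008 0.4364 0.9222  qd: 0.2983 -3.5207 -2.0606 -0.6248  tip: -0.0530 0.4528 1.0194  τ: -42.3593 20.1527 9.1780 0.1595
step 13  q: -0.6140 -2.1489 0.4062 0.9169  qd: 0.3682 -2.9251 -1.9871 -0.0372  tip: -0.0512 0.4840 1.0047  τ: -41.1179 18.7975 9.2478 0.0538
step 14  q: -0.6084 -2.1897 0.3767 0.9180  qd: 0.3674 -2.5286 -1.9528 0.1763  tip: -0.0494 0.5131 0.9896  τ: -40.0069 17.0848 9.5075 0.0546
step 15  q: -0.6035 -2.2259 0.3470 0.9215  qd: 0.2839 -2.3089 -2.0167 0.3013  tip: -0.0480 0.5402 0.9744  τ: -39.4800 15.3705 9.9007 0.0782
step 16  q: -0.6005 -2.2599 0.3156 0.9263  qd: 0.1207 -2.2365 -2.1847 0.3454  tip: -0.0470 0.5654 0.9590  τ: -39.6600 13.7337 10.4314 0.1184
step 17  q: -0.6004 -2.2939 0.2808 0.9311  qd: -0.1173 -2.2841 -2.4525 0.2796  tip: -0.0464 0.5889 0.9435  τ: -40.5887 12.1916 11.0971 0.1810
step 18  q: -0.6046 -2.3293 0.2412 0.9340  qd: -0.4317 -2.4308 -2.8256 0.0972  tip: -0.0462 0.6107 0.9279  τ: -42.2355 10.7862 11.8689 0.2666
step 19  q: -0.6141 -2.3675 0.1950 0.9339  qd: -0.8275 -2.6526 -3.3244 -0.1123  tip: -0.0462 0.6308 0.9119  τ: -44.4029 9.6929 12.6401 0.3481
step 20  q: -0.6300 -2.4093 0.1406 0.9303  qd: -1.2870 -2.9087 -3.9173 -0.4230  tip: -0.0463 0.6493 0.8952  τ: -46.4252 8.9663 13.2680 0.4416
step 21  q: -0.6530 -2.4549 0.0770 0.9206  qd: -1.7727 -3.1488 -4.5375 -0.9238  tip: -0.0464 0.6659 0.8777  τ: -47.2737 8.6073 13.5730 0.5689
step 22  q: -0.6831 -2.5035 0.0045 0.9028  qd: -2.2320 -3.3164 -5.1121 -1.5017  tip: -0.0463 0.6805 0.8590  τ: -45.9852 8.7272 13.3736 0.6955
step 23  q: -0.7194 -2.5537 -0.0756 0.8766  qd: -2.6012 -3.3671 -5.5512 -2.0210  tip: -0.0458 0.6926 0.8389  τ: -42.3051 9.2809 12.6913 0.7902
step 24  q: -0.7602 -2.6036 -0.1607 0.8440  qd: -2.8319 -3.2903 -5.7915 -2.3536  tip: -0.0449 0.7021 0.8175  τ: -36.9751 10.0920 11.7520 0.8350
step 25  q: -0.8033 -2.6516 -0.2479 0.8080  qd: -2.9116 -3.1101 -5.8228 -2.4393  tip: -0.0435 0.7090 0.7949  τ: -31.2030 10.9336 10.8311 0.8330
step 26  q: -0.8465 -2.6963 -0.3341 0.7724  qd: -2.8603 -2.8680 -5.6801 -2.3075  tip: -0.0416 0.7135 0.7716  τ: -25.9696 11.6118 10.1117 0.8035
step 27  q: -0.8883 -2.7373 -0.4172 0.7397  qd: -2.7139 -2.6020 -5.4159 -2.0407  tip: -0.0394 0.7158 0.7480  τ: -21.7614 12.0160 9.6542 0.7682
step 28  q: -0.9274 -2.7742 -0.4958 0.7114  qd: -2.5085 -2.3381 -5.0799 -1.7236  tip: -0.0371 0.7166 0.7245  τ: -18.6626 12.1258 9.4349 0.7420
step 29  q: -0.9632 -2.8074 -0.5692 0.6879  qd: -2.2732 -2.0903 -4.7104 -1.4140  tip: -0.0349 0.7163 0.7016  τ: -16.5397 11.9837 9.3934 0.7307
step 30  q: -0.9954 -2.8370 -0.6369 0.6687  qd: -2.0284 -1.8646 -4.3337 -1.1407  tip: -0.0330 0.7152 0.6794  τ: -15.1834 11.6585 9.4644 0.7332
step 31  q: -1.0240 -2.8634 -0.6991 0.6533  qd: -1.7873 -1.6621 -3.9664 -0.9120  tip: -0.0313 0.7138 0.6580  τ: -14.3869 11.2192 9.5926 0.7457
step 32  q: -1.0490 -2.8870 -0.7559 0.6410  qd: -1.5578 -1.4818 -3.6178 -0.7260  tip: -0.0300 0.7121 0.6375  τ: -13.9776 10.7222 9.7375 0.7637
step 33  q: -1.0708 -2.9080 -0.8077 0.6312  qd: -1.3443 -1.3218 -3.2927 -0.5767  tip: -0.0290 0.7105 0.6179  τ: -13.8239 10.2085 9.8727 0.7836
step 34  q: -1.0894 -2.9267 -0.8548 0.6234  qd: -1.1488 -1.1797 -2.9926 -0.4573  tip: -0.0284 0.7089 0.5992  τ: -13.8306 9.7052 9.9826 0.8025
step 35  q: -1.1053 -2.9435 -0.8976 0.6173  qd: -0.9716 -1.0535 -2.7177 -0.3615  tip: -0.0281 0.7075 0.5815  τ: -13.9313 9.2286 10.0596 0.8189
step 36  q: -1.1187 -2.9584 -0.9365 0.6124  qd: -0.8127 -0.9412 -2.4667 -0.2844  tip: -0.0280 0.7063 0.5647  τ: -14.0814 8.7873 10.1014 0.8319
step 37  q: -1.1298 -2.9718 -0.9717 0.6087  qd: -0.6711 -0.8411 -2.2384 -0.2218  tip: -0.0282 0.7053 0.5487  τ: -14.2516 8.3848 10.1089 0.8410
step 38  q: -1.1389 -2.9837 -1.0037 0.6057  qd: -0.5457 -0.7518 -2.0310 -0.1706  tip: -0.0285 0.7045 0.5335  τ: -14.4235 8.0216 10.0851 0.8462
step 39  q: -1.1463 -2.9944 -1.0328 0.6035  qd: -0.4353 -0.6720 -1.8428 -0.1282  tip: -0.0290 0.7039 0.5192  τ: -14.5858 7.6959 10.0339 0.8479
step 40  q: -1.1521 -3.0040 -1.0591 0.6018  qd: -0.3387 -0.6006 -1.6722 -0.0929  tip: -0.0296 0.7035 0.5056
final tip position (m): -0.0296 0.7035 0.5056


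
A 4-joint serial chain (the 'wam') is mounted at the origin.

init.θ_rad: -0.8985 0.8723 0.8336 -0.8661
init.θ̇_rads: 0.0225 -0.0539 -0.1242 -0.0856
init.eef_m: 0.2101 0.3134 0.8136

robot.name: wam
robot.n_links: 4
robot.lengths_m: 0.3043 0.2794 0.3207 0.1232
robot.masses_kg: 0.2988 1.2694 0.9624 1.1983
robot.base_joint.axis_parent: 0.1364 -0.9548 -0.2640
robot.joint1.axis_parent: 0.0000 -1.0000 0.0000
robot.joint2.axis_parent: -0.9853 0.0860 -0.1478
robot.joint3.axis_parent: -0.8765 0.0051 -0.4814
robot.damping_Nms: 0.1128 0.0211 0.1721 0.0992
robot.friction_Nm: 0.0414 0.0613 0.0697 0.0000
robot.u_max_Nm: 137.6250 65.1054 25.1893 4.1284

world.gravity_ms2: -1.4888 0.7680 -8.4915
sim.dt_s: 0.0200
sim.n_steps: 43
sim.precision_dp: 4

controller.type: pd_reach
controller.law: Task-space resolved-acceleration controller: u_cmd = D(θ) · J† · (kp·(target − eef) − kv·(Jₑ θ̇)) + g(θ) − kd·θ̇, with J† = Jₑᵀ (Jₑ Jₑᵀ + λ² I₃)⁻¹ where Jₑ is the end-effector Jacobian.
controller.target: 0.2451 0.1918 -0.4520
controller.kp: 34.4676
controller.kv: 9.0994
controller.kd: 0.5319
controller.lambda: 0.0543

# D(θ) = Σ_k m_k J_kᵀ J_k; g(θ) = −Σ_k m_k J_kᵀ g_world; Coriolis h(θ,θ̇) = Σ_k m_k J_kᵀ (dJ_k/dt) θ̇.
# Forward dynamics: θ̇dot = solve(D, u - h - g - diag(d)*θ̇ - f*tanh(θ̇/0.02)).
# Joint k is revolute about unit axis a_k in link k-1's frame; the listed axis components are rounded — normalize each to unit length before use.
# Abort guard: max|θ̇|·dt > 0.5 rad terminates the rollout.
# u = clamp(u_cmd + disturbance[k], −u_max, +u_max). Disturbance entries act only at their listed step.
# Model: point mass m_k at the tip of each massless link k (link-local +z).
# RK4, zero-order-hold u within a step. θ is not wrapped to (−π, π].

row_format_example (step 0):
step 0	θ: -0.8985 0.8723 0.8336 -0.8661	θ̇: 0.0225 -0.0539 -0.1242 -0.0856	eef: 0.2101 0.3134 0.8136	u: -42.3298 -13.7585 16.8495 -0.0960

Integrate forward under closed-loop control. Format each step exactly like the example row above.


step 1	θ: -0.9290 0.9079 0.8391 -0.8854	θ̇: -3.0377 3.5476 0.6496 -1.6513	eef: 0.2108 0.3127 0.8067	u: -32.3336 -12.6825 12.3510 0.5681
step 2	θ: -1.0108 1.0007 0.8552 -0.9045	θ̇: -5.1011 5.6458 0.9702 -0.1886	eef: 0.2119 0.3140 0.7869	u: -24.1089 -10.3778 8.3302 -0.4703
step 3	θ: -1.1249 1.1240 0.8809 -0.9163	θ̇: -6.2997 6.6388 1.5762 -0.8601	eef: 0.2146 0.3172 0.7573	u: -15.2680 -6.7650 4.9674 -0.1412
step 4	θ: -1.2597 1.2616 0.9151 -0.9258	θ̇: -7.1821 7.0870 1.8390 -0.0850	eef: 0.2192 0.3214 0.7197	u: -8.4003 -3.7602 2.2080 -0.6053
step 5	θ: -1.4089 1.4040 0.9553 -0.9325	θ̇: -7.7625 7.1516 2.1620 -0.5466	eef: 0.2257 0.3262 0.6762	u: -2.1715 -0.9299 -0.0088 -0.3096
step 6	θ: -1.5692 1.5459 0.9991 -0.9394	θ̇: -8.2920 7.0292 2.2104 -0.1619	eef: 0.2337 0.3313 0.6284	u: 2.4301 1.2583 -1.7928 -0.5041
step 7	θ: -1.7390 1.6836 1.0439 -0.9463	θ̇: -8.7124 6.7385 2.2506 -0.5239	eef: 0.2430 0.3366 0.5777	u: 6.3318 3.2853 -3.2040 -0.2559
step 8	θ: -1.9174 1.8145 1.0873 -0.9548	θ̇: -9.1408 6.3386 2.0885 -0.3546	eef: 0.2533 0.3420 0.5253	u: 9.1556 5.0972 -4.3029 -0.3174
step 9	θ: -2.1037 1.9362 1.1273 -0.9647	θ̇: -9.4934 5.8203 1.9016 -0.6542	eef: 0.2643 0.3477 0.4720	u: 11.4442 6.9659 -5.1170 -0.0949
step 10	θ: -2.2969 2.0467 1.1620 -0.9767	θ̇: -9.8097 5.2076 1.5666 -0.5997	eef: 0.2758 0.3537 0.4185	u: 13.0285 8.8735 -5.6639 -0.0665
step 11	θ: -2.4951 2.1441 1.1898 -0.9906	θ̇: -9.9856 4.5072 1.2027 -0.8281	eef: 0.2873 0.3599 0.3651	u: 14.1981 10.8674 -5.9439 0.1478
step 12	θ: -2.6956 2.2269 1.2092 -1.0063	θ̇: -10.0166 3.7558 0.7365 -0.8029	eef: 0.2986 0.3662 0.3118	u: 14.8724 12.8541 -5.9509 0.2360
step 13	θ: -2.8945 2.2946 1.2191 -1.0232	θ̇: -9.8174 2.9915 0.2580 -0.9264	eef: 0.3090 0.3724 0.2589	u: 15.2149 14.7291 -5.6856 0.4341
step 14	θ: -3.0873 2.3473 1.2191 -1.0408	θ̇: -9.4024 2.2655 -0.2478 -0.8979	eef: 0.3180 0.3780 0.2066	u: 15.2216 16.3726 -5.1817 0.5587
step 15	θ: -3.2695 2.3861 1.2094 -1.0586	θ̇: -8.7745 1.6176 -0.7166 -0.9176	eef: 0.3250 0.3827 0.1550	u: 15.0083 17.6916 -4.4835 0.7197
step 16	θ: -3.4378 2.4131 1.1907 -1.0756	θ̇: -8.0122 1.0754 -1.1539 -0.8155	eef: 0.3298 0.3862 0.1048	u: 14.6150 18.6578 -3.6363 0.8094
step 17	θ: -3.5898 2.4302 1.1640 -1.0913	θ̇: -7.1615 0.6432 -1.5098 -0.7772	eef: 0.3321 0.3880 0.0563	u: 14.1405 19.2768 -2.7130 0.9275
step 18	θ: -3.7246 2.4398 1.1308 -1.1057	θ̇: -6.3014 0.3138 -1.7953 -0.6792	eef: 0.3322 0.3882 0.0101	u: 13.6116 19.6029 -1.7793 0.9939
step 19	θ: -3.8423 2.4436 1.0929 -1.1187	θ̇: -5.4671 0.0694 -1.9956 -0.6304	eef: 0.3304 0.3866 -0.0335	u: 13.0815 19.6925 -0.8859 1.0687
step 20	θ: -3.9440 2.4432 1.0516 -1.1305	θ̇: -4.7064 -0.1004 -2.1309 -0.5463	eef: 0.3269 0.3834 -0.0743	u: 12.5558 19.5922 -0.0673 1.1008
step 21	θ: -4.0312 2.4400 1.0083 -1.1410	θ̇: -4.0190 -0.2190 -2.2010 -0.5060	eef: 0.3221 0.3787 -0.1120	u: 12.0573 19.3672 0.6586 1.1371
step 22	θ: -4.1055 2.4348 0.9640 -1.1506	θ̇: -3.4148 -0.3005 -2.2265 -0.4440	eef: 0.3165 0.3728 -0.1468	u: 11.5751 19.0665 1.2848 1.1407
step 23	θ: -4.1684 2.4282 0.9197 -1.1592	θ̇: -2.8859 -0.3548 -2.2116 -0.4079	eef: 0.3102 0.3659 -0.1786	u: 11.1201 18.7172 1.8123 1.1422
step 24	θ: -4.2215 2.4207 0.8759 -1.1669	θ̇: -2.4314 -0.3882 -2.1702 -0.3595	eef: 0.3036 0.3583 -0.2075	u: 10.6825 18.3396 2.2463 1.1217
step 25	θ: -4.2661 2.4128 0.8332 -1.1739	θ̇: -2.0405 -0.4060 -2.1057 -0.3279	eef: 0.2969 0.3502 -0.2338	u: 10.2681 17.9474 2.5953 1.0991
step 26	θ: -4.3035 2.4046 0.7918 -1.1802	θ̇: -1.7082 -0.4116 -2.0271 -0.2896	eef: 0.2902 0.3417 -0.2575	u: 9.8697 17.5502 2.8681 1.0632
step 27	θ: -4.3348 2.3964 0.7522 -1.1859	θ̇: -1.4250 -0.4081 -1.9367 -0.2625	eef: 0.2837 0.3332 -0.2789	u: 9.4908 17.1548 3.0748 1.0266
step 28	θ: -4.3608 2.3883 0.7145 -1.1909	θ̇: -1.1855 -0.3975 -1.8401 -0.2322	eef: 0.2776 0.3246 -0.2981	u: 9.1270 16.7658 3.2245 0.9828
step 29	θ: -4.3825 2.3805 0.6787 -1.1955	θ̇: -0.9823 -0.3819 -1.7390 -0.2094	eef: 0.2718 0.3162 -0.3153	u: 8.7808 16.3870 3.3262 0.9398
step 30	θ: -4.4003 2.3731 0.6450 -1.1995	θ̇: -0.8108 -0.3625 -1.6365 -0.1856	eef: 0.2664 0.3079 -0.3307	u: 8.4497 16.0210 3.3880 0.8938
step 31	θ: -4.4151 2.3660 0.6133 -1.2031	θ̇: -0.6655 -0.3408 -1.5339 -0.1667	eef: 0.2614 0.2999 -0.3444	u: 8.1356 15.6701 3.4172 0.8495
step 32	θ: -4.4271 2.3594 0.5836 -1.2064	θ̇: -0.5429 -0.3175 -1.4330 -0.1479	eef: 0.2569 0.2922 -0.3566	u: 7.8371 15.3357 3.4200 0.8047
step 33	θ: -4.4369 2.3533 0.5560 -1.2093	θ̇: -0.4391 -0.2937 -1.3347 -0.1325	eef: 0.2528 0.2849 -0.3674	u: 7.5557 15.0193 3.4022 0.7623
step 34	θ: -4.4448 2.3477 0.5302 -1.2119	θ̇: -0.3515 -0.2699 -1.2399 -0.1176	eef: 0.2493 0.2780 -0.3770	u: 7.2906 14.7216 3.3685 0.7211
step 35	θ: -4.4511 2.3425 0.5064 -1.2142	θ̇: -0.2773 -0.2466 -1.1491 -0.1051	eef: 0.2461 0.2714 -0.3855	u: 7.0426 14.4434 3.3227 0.6824
step 36	θ: -4.4560 2.3378 0.4842 -1.2162	θ̇: -0.2145 -0.2243 -1.0628 -0.0934	eef: 0.2433 0.2652 -0.3931	u: 6.8112 14.1847 3.2684 0.6455
step 37	θ: -4.4597 2.3335 0.4638 -1.2180	θ̇: -0.1614 -0.2032 -0.9811 -0.0833	eef: 0.2410 0.2594 -0.3997	u: 6.5967 13.9458 3.2082 0.6114
step 38	θ: -4.4625 2.3296 0.4450 -1.2196	θ̇: -0.1164 -0.1835 -0.9043 -0.0739	eef: 0.2390 0.2540 -0.4055	u: 6.3987 13.7263 3.1445 0.5794
step 39	θ: -4.4644 2.3261 0.4276 -1.2211	θ̇: -0.0784 -0.1653 -0.8323 -0.0658	eef: 0.2373 0.2490 -0.4107	u: 6.2171 13.5258 3.0790 0.5500
step 40	θ: -4.4657 2.3230 0.4116 -1.2224	θ̇: -0.0464 -0.1486 -0.7651 -0.0582	eef: 0.2360 0.2443 -0.4152	u: 6.0512 13.3437 3.0132 0.5228
step 41	θ: -4.4663 2.3202 0.3969 -1.2235	θ̇: -0.0198 -0.1333 -0.7026 -0.0506	eef: 0.2349 0.2400 -0.4191	u: 5.9011 13.1790 2.9481 0.4974
step 42	θ: -4.4665 2.3177 0.3835 -1.2244	θ̇: -0.0000 -0.1182 -0.6445 -0.0390	eef: 0.2340 0.2360 -0.4226	u: 5.7680 13.0302 2.8843 0.4719
step 43	θ: -4.4664 2.3154 0.3711 -1.2252	θ̇: 0.0138 -0.1030 -0.5900 -0.0288	eef: 0.2334 0.2323 -0.4256
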